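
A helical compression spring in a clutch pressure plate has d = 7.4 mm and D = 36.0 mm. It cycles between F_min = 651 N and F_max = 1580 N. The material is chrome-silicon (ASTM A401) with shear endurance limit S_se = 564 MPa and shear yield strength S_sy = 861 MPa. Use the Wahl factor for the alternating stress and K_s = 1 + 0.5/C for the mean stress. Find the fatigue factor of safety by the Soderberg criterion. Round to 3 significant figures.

C = D/d = 36.0/7.4 = 4.8649; K_W = (4C−1)/(4C−4)+0.615/C = 1.3205; K_s = 1+0.5/C = 1.1028
F_a = (F_max−F_min)/2 = 464.5 N; F_m = (F_max+F_min)/2 = 1115.5 N
τ_a = K_W·8F_aD/(πd³) = 1.3205 × 105.08 = 138.76 MPa
τ_m = K_s·8F_mD/(πd³) = 1.1028 × 252.36 = 278.29 MPa
Soderberg: 1/n_f = τ_a/S_se + τ_m/S_sy = 138.76/564 + 278.29/861 = 0.24603 + 0.32322 = 0.56925
n_f = 1/0.56925 = 1.757

1.76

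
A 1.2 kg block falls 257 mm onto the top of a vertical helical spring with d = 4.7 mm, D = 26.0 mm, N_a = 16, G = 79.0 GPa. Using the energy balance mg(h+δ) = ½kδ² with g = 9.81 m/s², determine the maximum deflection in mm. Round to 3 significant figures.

19.5 mm

k = Gd⁴/(8D³N_a) = (79.0×10³)(4.7⁴)/(8·26.0³·16) = 17.135 N/mm
W = mg = 1.2 × 9.81 = 11.772 N
½kδ² − Wδ − Wh = 0 → δ = (W + √(W² + 2kWh))/k
δ = (11.772 + √(138.58 + 103682))/17.135 = (11.772 + 322.21)/17.135 = 19.491 mm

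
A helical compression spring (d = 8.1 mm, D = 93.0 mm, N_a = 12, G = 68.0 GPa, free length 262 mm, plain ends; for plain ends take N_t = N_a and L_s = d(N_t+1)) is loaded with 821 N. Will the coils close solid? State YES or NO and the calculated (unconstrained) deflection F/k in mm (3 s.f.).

k = Gd⁴/(8D³N_a) = (68.0×10³)(8.1⁴)/(8·93.0³·12) = 3.7908 N/mm
N_t = 12; L_s = 8.1·13 = 105.3 mm; δ_solid = L₀ − L_s = 262 − 105.3 = 156.7 mm
δ = F/k = 821/3.7908 = 216.58 mm
δ ≥ δ_solid → spring goes solid

YES, δ = 217 mm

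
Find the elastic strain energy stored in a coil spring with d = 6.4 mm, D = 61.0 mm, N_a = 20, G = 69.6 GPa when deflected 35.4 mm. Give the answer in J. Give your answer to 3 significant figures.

k = Gd⁴/(8D³N_a) = (69.6×10³)(6.4⁴)/(8·61.0³·20) = 3.2153 N/mm
U = ½kδ² = 0.5 × 3.2153 × 35.4² = 2014.6 N·mm = 2.0146 J

2.01 J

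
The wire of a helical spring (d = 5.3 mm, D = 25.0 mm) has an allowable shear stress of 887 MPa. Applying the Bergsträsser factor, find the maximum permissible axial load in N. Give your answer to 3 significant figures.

C = D/d = 25.0/5.3 = 4.7170
K_B = (4C+2)/(4C−3) = 20.868/15.868 = 1.3151
τ_max = K·8FD/(πd³) → F_max = τ_allow·πd³/(8DK)
F_max = 887·π·5.3³/(8·25.0·1.3151) = 4.1486e+05/263.02 = 1577.3 N

1580 N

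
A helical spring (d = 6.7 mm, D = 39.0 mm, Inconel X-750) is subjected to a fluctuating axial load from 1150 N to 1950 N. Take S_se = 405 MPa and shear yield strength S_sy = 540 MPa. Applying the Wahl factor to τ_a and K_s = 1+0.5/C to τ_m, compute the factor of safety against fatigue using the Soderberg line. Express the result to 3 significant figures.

0.694

C = D/d = 39.0/6.7 = 5.8209; K_W = (4C−1)/(4C−4)+0.615/C = 1.2612; K_s = 1+0.5/C = 1.0859
F_a = (F_max−F_min)/2 = 400 N; F_m = (F_max+F_min)/2 = 1550 N
τ_a = K_W·8F_aD/(πd³) = 1.2612 × 132.08 = 166.58 MPa
τ_m = K_s·8F_mD/(πd³) = 1.0859 × 511.81 = 555.78 MPa
Soderberg: 1/n_f = τ_a/S_se + τ_m/S_sy = 166.58/405 + 555.78/540 = 0.41132 + 1.02922 = 1.4405
n_f = 1/1.4405 = 0.6942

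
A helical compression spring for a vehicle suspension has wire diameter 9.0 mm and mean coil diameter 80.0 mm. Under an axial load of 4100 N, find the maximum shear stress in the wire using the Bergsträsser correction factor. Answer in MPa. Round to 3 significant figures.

1320 MPa

Spring index C = D/d = 80.0/9.0 = 8.8889
K_B = (4C+2)/(4C−3) = 37.556/32.556 = 1.1536
τ₀ = 8FD/(πd³) = 8·4100·80.0/(π·9.0³) = 2.624e+06/2290.2 = 1145.7 MPa
τ_max = K·τ₀ = 1.1536 × 1145.7 = 1321.7 MPa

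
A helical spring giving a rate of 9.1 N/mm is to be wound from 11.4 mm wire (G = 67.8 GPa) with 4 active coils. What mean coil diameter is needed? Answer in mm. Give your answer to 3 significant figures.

D = (Gd⁴/(8N_a·k))^(1/3) = (67.8×10³·11.4⁴/(8·4·9.1))^(1/3)
  = (3.9324e+06)^(1/3) = 157.8408 mm

158 mm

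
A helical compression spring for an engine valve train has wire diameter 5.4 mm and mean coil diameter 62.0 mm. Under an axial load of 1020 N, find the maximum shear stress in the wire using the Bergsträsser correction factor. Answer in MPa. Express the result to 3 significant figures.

Spring index C = D/d = 62.0/5.4 = 11.4815
K_B = (4C+2)/(4C−3) = 47.926/42.926 = 1.1165
τ₀ = 8FD/(πd³) = 8·1020·62.0/(π·5.4³) = 505920/494.69 = 1022.7 MPa
τ_max = K·τ₀ = 1.1165 × 1022.7 = 1141.8 MPa

1140 MPa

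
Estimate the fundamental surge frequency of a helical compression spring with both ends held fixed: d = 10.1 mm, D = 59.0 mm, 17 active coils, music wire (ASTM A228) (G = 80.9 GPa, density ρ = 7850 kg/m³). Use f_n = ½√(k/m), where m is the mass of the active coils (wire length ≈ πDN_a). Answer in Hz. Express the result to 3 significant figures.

k = Gd⁴/(8D³N_a) = (80.9×10³)(10.1⁴)/(8·59.0³·17) = 30.14 N/mm = 30140 N/m
Wire length L = πDN_a = π·59.0·17 = 3151 mm
m = ρ·(πd²/4)·L = 7850 × 80.118×10⁻⁶ m² × 3.151 m = 1.9818 kg
f_n = ½√(k/m) = 0.5·√(30140/1.9818) = 0.5·√(15208) = 61.661 Hz

61.7 Hz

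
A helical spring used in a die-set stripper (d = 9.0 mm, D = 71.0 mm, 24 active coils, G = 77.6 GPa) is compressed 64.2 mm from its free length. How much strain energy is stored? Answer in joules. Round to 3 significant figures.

15.3 J

k = Gd⁴/(8D³N_a) = (77.6×10³)(9.0⁴)/(8·71.0³·24) = 7.4089 N/mm
U = ½kδ² = 0.5 × 7.4089 × 64.2² = 15268 N·mm = 15.268 J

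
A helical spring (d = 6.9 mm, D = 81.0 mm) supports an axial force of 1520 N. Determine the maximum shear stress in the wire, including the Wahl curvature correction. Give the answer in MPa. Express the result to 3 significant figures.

1070 MPa

Spring index C = D/d = 81.0/6.9 = 11.7391
K_W = (4C−1)/(4C−4) + 0.615/C = 45.957/42.957 + 0.0524 = 1.1222
τ₀ = 8FD/(πd³) = 8·1520·81.0/(π·6.9³) = 984960/1032 = 954.38 MPa
τ_max = K·τ₀ = 1.1222 × 954.38 = 1071 MPa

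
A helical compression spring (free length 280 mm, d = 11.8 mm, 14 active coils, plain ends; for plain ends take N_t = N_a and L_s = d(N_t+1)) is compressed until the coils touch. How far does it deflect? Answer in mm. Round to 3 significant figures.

103 mm

N_t = 14; L_s = 11.8·15 = 177 mm
δ_solid = L₀ − L_s = 280 − 177 = 103 mm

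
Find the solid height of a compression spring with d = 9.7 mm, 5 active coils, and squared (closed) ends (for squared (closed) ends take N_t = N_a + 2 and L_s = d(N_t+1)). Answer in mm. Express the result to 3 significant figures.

77.6 mm

squared (closed) ends: N_t = N_a + 2 = 5 + 2 = 7
L_s = d·(N_t+1) = 9.7 × 8 = 77.6 mm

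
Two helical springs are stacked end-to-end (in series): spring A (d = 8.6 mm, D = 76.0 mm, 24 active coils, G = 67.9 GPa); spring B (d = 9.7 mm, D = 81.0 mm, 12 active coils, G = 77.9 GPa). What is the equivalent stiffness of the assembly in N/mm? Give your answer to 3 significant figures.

k_A = Gd⁴/(8D³N_a) = (67.9×10³)(8.6⁴)/(8·76.0³·24) = 4.4068 N/mm
k_B = Gd⁴/(8D³N_a) = (77.9×10³)(9.7⁴)/(8·81.0³·12) = 13.518 N/mm
Series: 1/k_eq = 1/4.4068 + 1/13.518 = 0.3009; k_eq = 3.3234 N/mm

3.32 N/mm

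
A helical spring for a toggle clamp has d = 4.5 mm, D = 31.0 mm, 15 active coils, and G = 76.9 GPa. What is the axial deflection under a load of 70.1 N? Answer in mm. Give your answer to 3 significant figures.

k = Gd⁴/(8D³N_a) = (76.9×10³)(4.5⁴)/(8·31.0³·15) = 8.8208 N/mm
δ = F/k = 70.1 / 8.8208 = 7.9471 mm

7.95 mm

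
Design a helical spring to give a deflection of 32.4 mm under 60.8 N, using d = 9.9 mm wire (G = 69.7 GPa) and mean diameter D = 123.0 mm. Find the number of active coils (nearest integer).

24

Required rate k = F/δ = 60.8/32.4 = 1.8765 N/mm
N_a = Gd⁴/(8D³k) = (69.7×10³ × 9.9⁴)/(8 × 123.0³ × 1.8765)
    = 6.69535e+08 / 2.7936e+07 = 23.97 → 24 coils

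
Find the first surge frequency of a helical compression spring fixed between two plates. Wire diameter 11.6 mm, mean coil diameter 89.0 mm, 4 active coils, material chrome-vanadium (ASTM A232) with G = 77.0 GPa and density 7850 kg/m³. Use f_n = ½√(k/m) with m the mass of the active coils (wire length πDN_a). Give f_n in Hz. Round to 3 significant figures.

k = Gd⁴/(8D³N_a) = (77.0×10³)(11.6⁴)/(8·89.0³·4) = 61.802 N/mm = 61802 N/m
Wire length L = πDN_a = π·89.0·4 = 1118.4 mm
m = ρ·(πd²/4)·L = 7850 × 105.68×10⁻⁶ m² × 1.1184 m = 0.92784 kg
f_n = ½√(k/m) = 0.5·√(61802/0.92784) = 0.5·√(66608) = 129.04 Hz

129 Hz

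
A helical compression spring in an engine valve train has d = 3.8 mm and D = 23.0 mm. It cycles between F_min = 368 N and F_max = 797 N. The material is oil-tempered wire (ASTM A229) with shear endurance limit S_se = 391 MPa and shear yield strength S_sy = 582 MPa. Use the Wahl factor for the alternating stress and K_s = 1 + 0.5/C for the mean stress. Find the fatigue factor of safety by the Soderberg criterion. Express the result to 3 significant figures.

C = D/d = 23.0/3.8 = 6.0526; K_W = (4C−1)/(4C−4)+0.615/C = 1.2500; K_s = 1+0.5/C = 1.0826
F_a = (F_max−F_min)/2 = 214.5 N; F_m = (F_max+F_min)/2 = 582.5 N
τ_a = K_W·8F_aD/(πd³) = 1.2500 × 228.95 = 286.2 MPa
τ_m = K_s·8F_mD/(πd³) = 1.0826 × 621.75 = 673.11 MPa
Soderberg: 1/n_f = τ_a/S_se + τ_m/S_sy = 286.2/391 + 673.11/582 = 0.73197 + 1.15654 = 1.8885
n_f = 1/1.8885 = 0.5295

0.530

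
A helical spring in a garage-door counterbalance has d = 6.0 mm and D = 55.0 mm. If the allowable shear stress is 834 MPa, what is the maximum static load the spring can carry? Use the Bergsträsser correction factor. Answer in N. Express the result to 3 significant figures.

1120 N

C = D/d = 55.0/6.0 = 9.1667
K_B = (4C+2)/(4C−3) = 38.667/33.667 = 1.1485
τ_max = K·8FD/(πd³) → F_max = τ_allow·πd³/(8DK)
F_max = 834·π·6.0³/(8·55.0·1.1485) = 5.6594e+05/505.35 = 1119.9 N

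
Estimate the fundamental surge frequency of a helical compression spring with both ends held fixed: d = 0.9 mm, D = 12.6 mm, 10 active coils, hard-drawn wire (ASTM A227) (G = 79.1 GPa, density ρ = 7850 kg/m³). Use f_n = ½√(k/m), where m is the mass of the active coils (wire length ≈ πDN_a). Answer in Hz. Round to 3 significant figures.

203 Hz

k = Gd⁴/(8D³N_a) = (79.1×10³)(0.9⁴)/(8·12.6³·10) = 0.3243 N/mm = 324.3 N/m
Wire length L = πDN_a = π·12.6·10 = 395.84 mm
m = ρ·(πd²/4)·L = 7850 × 0.63617×10⁻⁶ m² × 0.39584 m = 0.0019768 kg
f_n = ½√(k/m) = 0.5·√(324.3/0.0019768) = 0.5·√(1.6405e+05) = 202.52 Hz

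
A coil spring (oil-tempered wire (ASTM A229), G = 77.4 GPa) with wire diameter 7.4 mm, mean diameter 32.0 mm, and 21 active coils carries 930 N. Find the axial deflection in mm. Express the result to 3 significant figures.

22.1 mm

k = Gd⁴/(8D³N_a) = (77.4×10³)(7.4⁴)/(8·32.0³·21) = 42.161 N/mm
δ = F/k = 930 / 42.161 = 22.058 mm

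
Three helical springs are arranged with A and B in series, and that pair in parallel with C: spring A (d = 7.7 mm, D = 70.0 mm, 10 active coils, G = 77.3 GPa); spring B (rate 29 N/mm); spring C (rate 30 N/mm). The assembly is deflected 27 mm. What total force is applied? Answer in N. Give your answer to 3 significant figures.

k_A = Gd⁴/(8D³N_a) = (77.3×10³)(7.7⁴)/(8·70.0³·10) = 9.9028 N/mm
Springs A,B series: k_AB = 1/(1/9.9028+1/29) = 7.382 N/mm; parallel with C: k_eq = 7.382+30 = 37.382 N/mm
F = k_eq·δ = 37.382·27 = 1009.3 N

1010 N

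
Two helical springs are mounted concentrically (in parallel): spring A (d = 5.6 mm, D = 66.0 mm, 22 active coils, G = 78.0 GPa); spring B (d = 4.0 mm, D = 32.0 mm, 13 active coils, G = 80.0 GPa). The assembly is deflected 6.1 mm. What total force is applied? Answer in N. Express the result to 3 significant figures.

45.9 N

k_A = Gd⁴/(8D³N_a) = (78.0×10³)(5.6⁴)/(8·66.0³·22) = 1.516 N/mm
k_B = Gd⁴/(8D³N_a) = (80.0×10³)(4.0⁴)/(8·32.0³·13) = 6.0096 N/mm
Parallel: k_eq = 1.516 + 6.0096 = 7.5256 N/mm
F = k_eq·δ = 7.5256·6.1 = 45.906 N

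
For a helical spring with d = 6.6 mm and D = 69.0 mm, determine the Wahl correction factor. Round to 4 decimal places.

1.1382

C = D/d = 69.0/6.6 = 10.4545
K_W = (4C−1)/(4C−4) + 0.615/C = 40.818/37.818 + 0.0588 = 1.1382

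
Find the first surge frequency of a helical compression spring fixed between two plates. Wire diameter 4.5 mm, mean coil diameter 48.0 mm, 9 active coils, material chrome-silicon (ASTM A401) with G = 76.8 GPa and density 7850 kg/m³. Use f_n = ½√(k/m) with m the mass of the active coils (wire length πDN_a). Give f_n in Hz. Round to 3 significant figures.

76.4 Hz

k = Gd⁴/(8D³N_a) = (76.8×10³)(4.5⁴)/(8·48.0³·9) = 3.9551 N/mm = 3955.1 N/m
Wire length L = πDN_a = π·48.0·9 = 1357.2 mm
m = ρ·(πd²/4)·L = 7850 × 15.904×10⁻⁶ m² × 1.3572 m = 0.16944 kg
f_n = ½√(k/m) = 0.5·√(3955.1/0.16944) = 0.5·√(23342) = 76.39 Hz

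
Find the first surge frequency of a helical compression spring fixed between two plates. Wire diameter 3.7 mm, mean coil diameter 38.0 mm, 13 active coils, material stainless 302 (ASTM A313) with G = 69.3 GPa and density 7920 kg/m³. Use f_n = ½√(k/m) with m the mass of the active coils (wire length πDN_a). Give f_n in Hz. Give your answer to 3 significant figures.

65.6 Hz

k = Gd⁴/(8D³N_a) = (69.3×10³)(3.7⁴)/(8·38.0³·13) = 2.2759 N/mm = 2275.9 N/m
Wire length L = πDN_a = π·38.0·13 = 1551.9 mm
m = ρ·(πd²/4)·L = 7920 × 10.752×10⁻⁶ m² × 1.5519 m = 0.13216 kg
f_n = ½√(k/m) = 0.5·√(2275.9/0.13216) = 0.5·√(17221) = 65.615 Hz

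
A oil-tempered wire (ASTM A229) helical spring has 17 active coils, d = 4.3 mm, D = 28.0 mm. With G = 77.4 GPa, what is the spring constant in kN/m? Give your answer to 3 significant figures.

8.86 kN/m

k = Gd⁴/(8D³N_a) = (77.4×10³ × 4.3⁴) / (8 × 28.0³ × 17)
  = 2.64615e+07 / 2.98547e+06 = 8.8634 N/mm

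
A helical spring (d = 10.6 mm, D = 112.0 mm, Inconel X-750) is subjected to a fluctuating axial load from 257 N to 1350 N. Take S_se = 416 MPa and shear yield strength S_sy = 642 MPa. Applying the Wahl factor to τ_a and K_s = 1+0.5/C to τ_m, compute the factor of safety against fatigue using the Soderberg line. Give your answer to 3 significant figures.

C = D/d = 112.0/10.6 = 10.5660; K_W = (4C−1)/(4C−4)+0.615/C = 1.1366; K_s = 1+0.5/C = 1.0473
F_a = (F_max−F_min)/2 = 546.5 N; F_m = (F_max+F_min)/2 = 803.5 N
τ_a = K_W·8F_aD/(πd³) = 1.1366 × 130.87 = 148.74 MPa
τ_m = K_s·8F_mD/(πd³) = 1.0473 × 192.41 = 201.51 MPa
Soderberg: 1/n_f = τ_a/S_se + τ_m/S_sy = 148.74/416 + 201.51/642 = 0.35756 + 0.31389 = 0.67144
n_f = 1/0.67144 = 1.489

1.49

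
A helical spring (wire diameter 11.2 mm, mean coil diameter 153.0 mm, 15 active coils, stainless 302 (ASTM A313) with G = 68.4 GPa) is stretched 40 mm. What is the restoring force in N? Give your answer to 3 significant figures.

100 N

k = Gd⁴/(8D³N_a) = (68.4×10³)(11.2⁴)/(8·153.0³·15) = 2.5042 N/mm
F = k·δ = 2.5042 × 40 = 100.17 N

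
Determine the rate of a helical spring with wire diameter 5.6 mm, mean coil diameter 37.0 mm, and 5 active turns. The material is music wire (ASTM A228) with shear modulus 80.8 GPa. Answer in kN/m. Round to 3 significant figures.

k = Gd⁴/(8D³N_a) = (80.8×10³ × 5.6⁴) / (8 × 37.0³ × 5)
  = 7.94627e+07 / 2.02612e+06 = 39.219 N/mm

39.2 kN/m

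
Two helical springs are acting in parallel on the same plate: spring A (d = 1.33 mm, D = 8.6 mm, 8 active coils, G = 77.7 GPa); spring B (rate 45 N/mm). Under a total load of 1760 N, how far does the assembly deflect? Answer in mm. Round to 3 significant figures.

34.5 mm

k_A = Gd⁴/(8D³N_a) = (77.7×10³)(1.33⁴)/(8·8.6³·8) = 5.9724 N/mm
Parallel: k_eq = 5.9724 + 45 = 50.972 N/mm
δ = F/k_eq = 1760/50.972 = 34.528 mm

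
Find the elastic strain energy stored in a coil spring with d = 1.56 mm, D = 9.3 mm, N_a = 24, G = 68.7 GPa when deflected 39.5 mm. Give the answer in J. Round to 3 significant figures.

k = Gd⁴/(8D³N_a) = (68.7×10³)(1.56⁴)/(8·9.3³·24) = 2.6345 N/mm
U = ½kδ² = 0.5 × 2.6345 × 39.5² = 2055.3 N·mm = 2.0553 J

2.06 J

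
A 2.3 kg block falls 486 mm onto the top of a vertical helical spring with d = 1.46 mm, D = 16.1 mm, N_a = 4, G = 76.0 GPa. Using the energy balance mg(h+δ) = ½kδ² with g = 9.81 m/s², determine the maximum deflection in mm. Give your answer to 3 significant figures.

101 mm

k = Gd⁴/(8D³N_a) = (76.0×10³)(1.46⁴)/(8·16.1³·4) = 2.5858 N/mm
W = mg = 2.3 × 9.81 = 22.563 N
½kδ² − Wδ − Wh = 0 → δ = (W + √(W² + 2kWh))/k
δ = (22.563 + √(509.09 + 56710.1))/2.5858 = (22.563 + 239.21)/2.5858 = 101.23 mm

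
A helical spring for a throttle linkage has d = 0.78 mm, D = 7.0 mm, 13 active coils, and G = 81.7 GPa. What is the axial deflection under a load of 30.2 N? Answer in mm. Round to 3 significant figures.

35.6 mm

k = Gd⁴/(8D³N_a) = (81.7×10³)(0.78⁴)/(8·7.0³·13) = 0.84776 N/mm
δ = F/k = 30.2 / 0.84776 = 35.623 mm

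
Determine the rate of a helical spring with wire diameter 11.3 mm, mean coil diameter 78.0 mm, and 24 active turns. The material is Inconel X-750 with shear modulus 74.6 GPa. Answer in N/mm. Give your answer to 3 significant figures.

13.3 N/mm

k = Gd⁴/(8D³N_a) = (74.6×10³ × 11.3⁴) / (8 × 78.0³ × 24)
  = 1.21633e+09 / 9.1114e+07 = 13.35 N/mm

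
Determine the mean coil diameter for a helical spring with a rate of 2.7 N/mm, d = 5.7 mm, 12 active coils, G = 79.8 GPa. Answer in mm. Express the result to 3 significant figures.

68.8 mm

D = (Gd⁴/(8N_a·k))^(1/3) = (79.8×10³·5.7⁴/(8·12·2.7))^(1/3)
  = (324988)^(1/3) = 68.7526 mm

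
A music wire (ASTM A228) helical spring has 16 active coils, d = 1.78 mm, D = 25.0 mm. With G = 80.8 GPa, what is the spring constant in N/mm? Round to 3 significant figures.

k = Gd⁴/(8D³N_a) = (80.8×10³ × 1.78⁴) / (8 × 25.0³ × 16)
  = 811132 / 2e+06 = 0.40557 N/mm

0.406 N/mm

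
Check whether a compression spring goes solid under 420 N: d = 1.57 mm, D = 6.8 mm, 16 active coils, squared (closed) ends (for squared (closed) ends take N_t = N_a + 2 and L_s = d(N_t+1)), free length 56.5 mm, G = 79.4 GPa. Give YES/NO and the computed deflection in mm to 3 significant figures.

YES, δ = 35.0 mm

k = Gd⁴/(8D³N_a) = (79.4×10³)(1.57⁴)/(8·6.8³·16) = 11.986 N/mm
N_t = 18; L_s = 1.57·19 = 29.83 mm; δ_solid = L₀ − L_s = 56.5 − 29.83 = 26.67 mm
δ = F/k = 420/11.986 = 35.04 mm
δ ≥ δ_solid → spring goes solid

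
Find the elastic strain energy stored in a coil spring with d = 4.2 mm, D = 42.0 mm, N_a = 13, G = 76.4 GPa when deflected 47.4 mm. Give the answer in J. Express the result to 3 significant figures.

3.47 J

k = Gd⁴/(8D³N_a) = (76.4×10³)(4.2⁴)/(8·42.0³·13) = 3.0854 N/mm
U = ½kδ² = 0.5 × 3.0854 × 47.4² = 3466.1 N·mm = 3.4661 J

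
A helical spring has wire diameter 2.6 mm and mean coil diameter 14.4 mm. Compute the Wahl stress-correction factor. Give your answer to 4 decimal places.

1.2763

C = D/d = 14.4/2.6 = 5.5385
K_W = (4C−1)/(4C−4) + 0.615/C = 21.154/18.154 + 0.1110 = 1.2763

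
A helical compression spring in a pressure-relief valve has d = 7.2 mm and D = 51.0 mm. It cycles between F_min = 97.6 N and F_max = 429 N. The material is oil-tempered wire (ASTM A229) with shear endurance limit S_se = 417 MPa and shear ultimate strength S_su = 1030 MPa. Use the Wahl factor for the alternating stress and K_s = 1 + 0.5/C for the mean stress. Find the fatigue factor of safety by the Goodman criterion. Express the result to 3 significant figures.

3.81

C = D/d = 51.0/7.2 = 7.0833; K_W = (4C−1)/(4C−4)+0.615/C = 1.2101; K_s = 1+0.5/C = 1.0706
F_a = (F_max−F_min)/2 = 165.7 N; F_m = (F_max+F_min)/2 = 263.3 N
τ_a = K_W·8F_aD/(πd³) = 1.2101 × 57.655 = 69.769 MPa
τ_m = K_s·8F_mD/(πd³) = 1.0706 × 91.614 = 98.081 MPa
Goodman: 1/n_f = τ_a/S_se + τ_m/S_su = 69.769/417 + 98.081/1030 = 0.16731 + 0.09522 = 0.26254
n_f = 1/0.26254 = 3.809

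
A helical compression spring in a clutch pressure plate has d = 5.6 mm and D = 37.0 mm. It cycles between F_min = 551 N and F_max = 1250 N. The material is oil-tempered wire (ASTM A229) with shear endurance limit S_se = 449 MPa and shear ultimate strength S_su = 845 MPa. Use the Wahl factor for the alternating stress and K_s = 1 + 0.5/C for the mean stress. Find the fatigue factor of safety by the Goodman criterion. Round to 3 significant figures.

C = D/d = 37.0/5.6 = 6.6071; K_W = (4C−1)/(4C−4)+0.615/C = 1.2268; K_s = 1+0.5/C = 1.0757
F_a = (F_max−F_min)/2 = 349.5 N; F_m = (F_max+F_min)/2 = 900.5 N
τ_a = K_W·8F_aD/(πd³) = 1.2268 × 187.51 = 230.04 MPa
τ_m = K_s·8F_mD/(πd³) = 1.0757 × 483.13 = 519.69 MPa
Goodman: 1/n_f = τ_a/S_se + τ_m/S_su = 230.04/449 + 519.69/845 = 0.51235 + 0.61502 = 1.1274
n_f = 1/1.1274 = 0.887

0.887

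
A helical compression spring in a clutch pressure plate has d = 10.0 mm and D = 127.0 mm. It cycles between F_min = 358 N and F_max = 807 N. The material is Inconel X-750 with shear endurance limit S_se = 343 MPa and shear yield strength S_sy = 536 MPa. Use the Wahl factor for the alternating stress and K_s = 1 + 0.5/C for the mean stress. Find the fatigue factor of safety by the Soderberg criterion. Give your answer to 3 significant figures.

1.66

C = D/d = 127.0/10.0 = 12.7000; K_W = (4C−1)/(4C−4)+0.615/C = 1.1125; K_s = 1+0.5/C = 1.0394
F_a = (F_max−F_min)/2 = 224.5 N; F_m = (F_max+F_min)/2 = 582.5 N
τ_a = K_W·8F_aD/(πd³) = 1.1125 × 72.604 = 80.774 MPa
τ_m = K_s·8F_mD/(πd³) = 1.0394 × 188.38 = 195.8 MPa
Soderberg: 1/n_f = τ_a/S_se + τ_m/S_sy = 80.774/343 + 195.8/536 = 0.23549 + 0.36530 = 0.60079
n_f = 1/0.60079 = 1.664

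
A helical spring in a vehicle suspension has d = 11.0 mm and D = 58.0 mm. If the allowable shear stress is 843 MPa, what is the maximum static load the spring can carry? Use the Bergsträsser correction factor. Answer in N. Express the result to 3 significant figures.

C = D/d = 58.0/11.0 = 5.2727
K_B = (4C+2)/(4C−3) = 23.091/18.091 = 1.2764
τ_max = K·8FD/(πd³) → F_max = τ_allow·πd³/(8DK)
F_max = 843·π·11.0³/(8·58.0·1.2764) = 3.525e+06/592.24 = 5951.9 N

5950 N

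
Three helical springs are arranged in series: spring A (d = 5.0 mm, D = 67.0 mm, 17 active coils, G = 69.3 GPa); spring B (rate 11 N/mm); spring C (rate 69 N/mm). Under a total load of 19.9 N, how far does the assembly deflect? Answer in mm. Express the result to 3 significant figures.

k_A = Gd⁴/(8D³N_a) = (69.3×10³)(5.0⁴)/(8·67.0³·17) = 1.0589 N/mm
Series: 1/k_eq = 1/1.0589 + 1/11 + 1/69 = 1.0498; k_eq = 0.95257 N/mm
δ = F/k_eq = 19.9/0.95257 = 20.891 mm

20.9 mm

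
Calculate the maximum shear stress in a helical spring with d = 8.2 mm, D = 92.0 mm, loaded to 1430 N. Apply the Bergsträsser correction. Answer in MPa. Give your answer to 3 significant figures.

Spring index C = D/d = 92.0/8.2 = 11.2195
K_B = (4C+2)/(4C−3) = 46.878/41.878 = 1.1194
τ₀ = 8FD/(πd³) = 8·1430·92.0/(π·8.2³) = 1.05248e+06/1732.2 = 607.61 MPa
τ_max = K·τ₀ = 1.1194 × 607.61 = 680.15 MPa

680 MPa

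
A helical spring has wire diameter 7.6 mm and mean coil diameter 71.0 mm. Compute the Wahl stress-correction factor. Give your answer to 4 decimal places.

C = D/d = 71.0/7.6 = 9.3421
K_W = (4C−1)/(4C−4) + 0.615/C = 36.368/33.368 + 0.0658 = 1.1557

1.1557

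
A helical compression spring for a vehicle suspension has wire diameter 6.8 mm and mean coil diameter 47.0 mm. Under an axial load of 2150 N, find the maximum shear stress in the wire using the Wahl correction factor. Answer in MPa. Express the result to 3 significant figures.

Spring index C = D/d = 47.0/6.8 = 6.9118
K_W = (4C−1)/(4C−4) + 0.615/C = 26.647/23.647 + 0.0890 = 1.2158
τ₀ = 8FD/(πd³) = 8·2150·47.0/(π·6.8³) = 808400/987.82 = 818.37 MPa
τ_max = K·τ₀ = 1.2158 × 818.37 = 995.01 MPa

995 MPa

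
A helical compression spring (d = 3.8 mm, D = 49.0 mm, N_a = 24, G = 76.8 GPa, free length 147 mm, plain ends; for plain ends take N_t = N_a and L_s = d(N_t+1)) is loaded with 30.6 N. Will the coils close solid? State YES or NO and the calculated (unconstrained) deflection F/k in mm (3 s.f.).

k = Gd⁴/(8D³N_a) = (76.8×10³)(3.8⁴)/(8·49.0³·24) = 0.70893 N/mm
N_t = 24; L_s = 3.8·25 = 95 mm; δ_solid = L₀ − L_s = 147 − 95 = 52 mm
δ = F/k = 30.6/0.70893 = 43.163 mm
δ < δ_solid → spring does not go solid

NO, δ = 43.2 mm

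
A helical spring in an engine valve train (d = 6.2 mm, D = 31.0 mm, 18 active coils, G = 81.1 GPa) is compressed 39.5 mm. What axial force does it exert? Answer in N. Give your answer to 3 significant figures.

1100 N

k = Gd⁴/(8D³N_a) = (81.1×10³)(6.2⁴)/(8·31.0³·18) = 27.934 N/mm
F = k·δ = 27.934 × 39.5 = 1103.4 N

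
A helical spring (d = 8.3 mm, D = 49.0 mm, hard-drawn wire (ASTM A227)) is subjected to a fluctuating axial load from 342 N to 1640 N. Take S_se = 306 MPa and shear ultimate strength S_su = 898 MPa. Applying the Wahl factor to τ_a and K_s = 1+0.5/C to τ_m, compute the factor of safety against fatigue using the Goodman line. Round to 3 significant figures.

1.19

C = D/d = 49.0/8.3 = 5.9036; K_W = (4C−1)/(4C−4)+0.615/C = 1.2571; K_s = 1+0.5/C = 1.0847
F_a = (F_max−F_min)/2 = 649 N; F_m = (F_max+F_min)/2 = 991 N
τ_a = K_W·8F_aD/(πd³) = 1.2571 × 141.63 = 178.04 MPa
τ_m = K_s·8F_mD/(πd³) = 1.0847 × 216.26 = 234.58 MPa
Goodman: 1/n_f = τ_a/S_se + τ_m/S_su = 178.04/306 + 234.58/898 = 0.58184 + 0.26122 = 0.84306
n_f = 1/0.84306 = 1.186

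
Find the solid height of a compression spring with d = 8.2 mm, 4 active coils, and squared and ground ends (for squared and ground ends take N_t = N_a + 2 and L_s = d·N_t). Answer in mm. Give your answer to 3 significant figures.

49.2 mm

squared and ground ends: N_t = N_a + 2 = 4 + 2 = 6
L_s = d·N_t = 8.2 × 6 = 49.2 mm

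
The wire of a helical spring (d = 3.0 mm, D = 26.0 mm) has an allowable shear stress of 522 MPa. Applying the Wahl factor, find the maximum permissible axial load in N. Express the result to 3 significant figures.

182 N

C = D/d = 26.0/3.0 = 8.6667
K_W = (4C−1)/(4C−4) + 0.615/C = 33.667/30.667 + 0.0710 = 1.1688
τ_max = K·8FD/(πd³) → F_max = τ_allow·πd³/(8DK)
F_max = 522·π·3.0³/(8·26.0·1.1688) = 44278/243.11 = 182.13 N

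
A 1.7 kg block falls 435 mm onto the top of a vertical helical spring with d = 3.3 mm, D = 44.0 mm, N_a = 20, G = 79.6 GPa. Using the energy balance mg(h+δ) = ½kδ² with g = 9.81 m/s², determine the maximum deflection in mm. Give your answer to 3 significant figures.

k = Gd⁴/(8D³N_a) = (79.6×10³)(3.3⁴)/(8·44.0³·20) = 0.69261 N/mm
W = mg = 1.7 × 9.81 = 16.677 N
½kδ² − Wδ − Wh = 0 → δ = (W + √(W² + 2kWh))/k
δ = (16.677 + √(278.12 + 10049.1))/0.69261 = (16.677 + 101.62)/0.69261 = 170.8 mm

171 mm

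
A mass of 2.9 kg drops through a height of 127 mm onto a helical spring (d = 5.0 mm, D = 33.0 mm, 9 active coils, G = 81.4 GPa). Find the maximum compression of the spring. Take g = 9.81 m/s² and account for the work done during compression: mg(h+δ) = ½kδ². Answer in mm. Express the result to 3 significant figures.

k = Gd⁴/(8D³N_a) = (81.4×10³)(5.0⁴)/(8·33.0³·9) = 19.662 N/mm
W = mg = 2.9 × 9.81 = 28.449 N
½kδ² − Wδ − Wh = 0 → δ = (W + √(W² + 2kWh))/k
δ = (28.449 + √(809.35 + 142079))/19.662 = (28.449 + 378.01)/19.662 = 20.672 mm

20.7 mm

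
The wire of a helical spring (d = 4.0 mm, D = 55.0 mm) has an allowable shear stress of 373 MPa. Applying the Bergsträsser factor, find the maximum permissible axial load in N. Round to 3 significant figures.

C = D/d = 55.0/4.0 = 13.7500
K_B = (4C+2)/(4C−3) = 57.000/52.000 = 1.0962
τ_max = K·8FD/(πd³) → F_max = τ_allow·πd³/(8DK)
F_max = 373·π·4.0³/(8·55.0·1.0962) = 74996/482.31 = 155.49 N

155 N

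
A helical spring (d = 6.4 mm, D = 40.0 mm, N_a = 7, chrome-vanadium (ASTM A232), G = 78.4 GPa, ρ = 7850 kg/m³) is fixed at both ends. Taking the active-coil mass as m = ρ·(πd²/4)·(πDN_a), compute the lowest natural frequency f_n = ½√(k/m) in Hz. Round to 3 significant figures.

203 Hz

k = Gd⁴/(8D³N_a) = (78.4×10³)(6.4⁴)/(8·40.0³·7) = 36.7 N/mm = 36700 N/m
Wire length L = πDN_a = π·40.0·7 = 879.65 mm
m = ρ·(πd²/4)·L = 7850 × 32.17×10⁻⁶ m² × 0.87965 m = 0.22214 kg
f_n = ½√(k/m) = 0.5·√(36700/0.22214) = 0.5·√(1.6521e+05) = 203.23 Hz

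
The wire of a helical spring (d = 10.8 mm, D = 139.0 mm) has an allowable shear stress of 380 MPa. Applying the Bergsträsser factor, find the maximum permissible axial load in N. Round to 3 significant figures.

C = D/d = 139.0/10.8 = 12.8704
K_B = (4C+2)/(4C−3) = 53.481/48.481 = 1.1031
τ_max = K·8FD/(πd³) → F_max = τ_allow·πd³/(8DK)
F_max = 380·π·10.8³/(8·139.0·1.1031) = 1.5039e+06/1226.7 = 1225.9 N

1230 N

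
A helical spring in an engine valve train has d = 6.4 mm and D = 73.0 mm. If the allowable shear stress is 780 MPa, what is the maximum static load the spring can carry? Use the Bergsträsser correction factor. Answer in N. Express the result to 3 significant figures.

984 N

C = D/d = 73.0/6.4 = 11.4062
K_B = (4C+2)/(4C−3) = 47.625/42.625 = 1.1173
τ_max = K·8FD/(πd³) → F_max = τ_allow·πd³/(8DK)
F_max = 780·π·6.4³/(8·73.0·1.1173) = 6.4237e+05/652.5 = 984.47 N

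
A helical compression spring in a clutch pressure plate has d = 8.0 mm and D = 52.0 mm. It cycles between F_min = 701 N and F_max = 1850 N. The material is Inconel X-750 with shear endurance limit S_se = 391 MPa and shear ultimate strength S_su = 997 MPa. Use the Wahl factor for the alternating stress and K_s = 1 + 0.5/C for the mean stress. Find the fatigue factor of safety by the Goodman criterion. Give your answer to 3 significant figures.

C = D/d = 52.0/8.0 = 6.5000; K_W = (4C−1)/(4C−4)+0.615/C = 1.2310; K_s = 1+0.5/C = 1.0769
F_a = (F_max−F_min)/2 = 574.5 N; F_m = (F_max+F_min)/2 = 1275.5 N
τ_a = K_W·8F_aD/(πd³) = 1.2310 × 148.58 = 182.9 MPa
τ_m = K_s·8F_mD/(πd³) = 1.0769 × 329.88 = 355.25 MPa
Goodman: 1/n_f = τ_a/S_se + τ_m/S_su = 182.9/391 + 355.25/997 = 0.46778 + 0.35632 = 0.8241
n_f = 1/0.8241 = 1.213

1.21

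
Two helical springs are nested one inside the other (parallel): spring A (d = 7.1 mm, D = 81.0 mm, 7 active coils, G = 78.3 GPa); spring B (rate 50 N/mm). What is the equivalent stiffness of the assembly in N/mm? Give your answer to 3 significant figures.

56.7 N/mm

k_A = Gd⁴/(8D³N_a) = (78.3×10³)(7.1⁴)/(8·81.0³·7) = 6.6858 N/mm
Parallel: k_eq = 6.6858 + 50 = 56.686 N/mm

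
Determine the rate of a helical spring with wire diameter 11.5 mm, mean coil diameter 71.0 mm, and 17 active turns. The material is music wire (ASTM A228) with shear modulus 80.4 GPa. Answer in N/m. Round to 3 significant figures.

k = Gd⁴/(8D³N_a) = (80.4×10³ × 11.5⁴) / (8 × 71.0³ × 17)
  = 1.4062e+09 / 4.86759e+07 = 28.889 N/mm = 28889 N/m

28900 N/m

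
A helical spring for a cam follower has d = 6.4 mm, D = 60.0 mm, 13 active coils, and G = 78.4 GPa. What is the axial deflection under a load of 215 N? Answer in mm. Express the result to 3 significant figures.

36.7 mm

k = Gd⁴/(8D³N_a) = (78.4×10³)(6.4⁴)/(8·60.0³·13) = 5.8553 N/mm
δ = F/k = 215 / 5.8553 = 36.719 mm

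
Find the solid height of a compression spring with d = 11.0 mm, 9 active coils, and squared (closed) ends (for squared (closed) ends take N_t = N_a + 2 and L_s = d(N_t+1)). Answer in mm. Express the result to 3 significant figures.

132 mm

squared (closed) ends: N_t = N_a + 2 = 9 + 2 = 11
L_s = d·(N_t+1) = 11.0 × 12 = 132 mm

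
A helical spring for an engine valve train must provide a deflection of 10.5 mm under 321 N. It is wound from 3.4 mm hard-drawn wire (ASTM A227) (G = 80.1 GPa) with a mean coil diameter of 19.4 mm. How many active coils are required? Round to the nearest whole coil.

Required rate k = F/δ = 321/10.5 = 30.571 N/mm
N_a = Gd⁴/(8D³k) = (80.1×10³ × 3.4⁴)/(8 × 19.4³ × 30.571)
    = 1.07041e+07 / 1.78571e+06 = 5.994 → 6 coils

6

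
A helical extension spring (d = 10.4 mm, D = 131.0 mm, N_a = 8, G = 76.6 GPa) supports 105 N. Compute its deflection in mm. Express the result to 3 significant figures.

k = Gd⁴/(8D³N_a) = (76.6×10³)(10.4⁴)/(8·131.0³·8) = 6.2283 N/mm
δ = F/k = 105 / 6.2283 = 16.859 mm

16.9 mm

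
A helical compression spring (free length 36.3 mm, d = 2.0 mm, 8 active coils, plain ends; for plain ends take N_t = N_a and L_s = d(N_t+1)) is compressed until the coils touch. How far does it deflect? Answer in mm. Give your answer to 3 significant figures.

18.3 mm

N_t = 8; L_s = 2.0·9 = 18 mm
δ_solid = L₀ − L_s = 36.3 − 18 = 18.3 mm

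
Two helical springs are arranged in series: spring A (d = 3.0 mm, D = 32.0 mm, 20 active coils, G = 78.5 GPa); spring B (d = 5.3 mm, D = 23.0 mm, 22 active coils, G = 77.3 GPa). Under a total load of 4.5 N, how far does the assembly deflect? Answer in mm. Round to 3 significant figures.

k_A = Gd⁴/(8D³N_a) = (78.5×10³)(3.0⁴)/(8·32.0³·20) = 1.2128 N/mm
k_B = Gd⁴/(8D³N_a) = (77.3×10³)(5.3⁴)/(8·23.0³·22) = 28.483 N/mm
Series: 1/k_eq = 1/1.2128 + 1/28.483 = 0.85966; k_eq = 1.1633 N/mm
δ = F/k_eq = 4.5/1.1633 = 3.8684 mm

3.87 mm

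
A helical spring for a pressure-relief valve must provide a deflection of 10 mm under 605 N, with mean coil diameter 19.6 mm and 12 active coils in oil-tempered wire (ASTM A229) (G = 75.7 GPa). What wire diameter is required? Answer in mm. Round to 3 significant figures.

Required rate k = F/δ = 605/10 = 60.5 N/mm
d = (8D³N_a·k / G)^(1/4) = (8·19.6³·12·60.5 / (75.7×10³))^0.25
  = (577.7)^0.25 = 4.9026 mm

4.90 mm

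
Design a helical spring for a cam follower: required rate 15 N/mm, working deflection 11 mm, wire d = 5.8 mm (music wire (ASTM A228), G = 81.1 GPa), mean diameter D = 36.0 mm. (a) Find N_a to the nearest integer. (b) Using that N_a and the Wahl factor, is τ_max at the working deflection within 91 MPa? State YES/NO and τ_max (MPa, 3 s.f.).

(a) 16 coils; (b) NO, τ_max = 98.7 MPa

N_a = Gd⁴/(8D³k) = (81.1×10³)(5.8⁴)/(8·36.0³·15) = 16.39 → N_a = 16
Actual rate k = Gd⁴/(8D³·16) = 15.368 N/mm
Working load F = kδ = 15.368·11 = 169.05 N
C = 36.0/5.8 = 6.2069; K_W = (4C−1)/(4C−4)+0.615/C = 1.2431
τ_max = K_W·8FD/(πd³) = 1.2431·79.427 = 98.737 MPa
τ_max > 91 MPa → exceeds allowable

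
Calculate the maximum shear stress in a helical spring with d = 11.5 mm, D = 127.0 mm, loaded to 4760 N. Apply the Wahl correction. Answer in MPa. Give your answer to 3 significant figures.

Spring index C = D/d = 127.0/11.5 = 11.0435
K_W = (4C−1)/(4C−4) + 0.615/C = 43.174/40.174 + 0.0557 = 1.1304
τ₀ = 8FD/(πd³) = 8·4760·127.0/(π·11.5³) = 4.83616e+06/4778 = 1012.2 MPa
τ_max = K·τ₀ = 1.1304 × 1012.2 = 1144.1 MPa

1140 MPa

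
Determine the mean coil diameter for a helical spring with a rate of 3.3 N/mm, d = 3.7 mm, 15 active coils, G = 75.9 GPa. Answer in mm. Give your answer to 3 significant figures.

D = (Gd⁴/(8N_a·k))^(1/3) = (75.9×10³·3.7⁴/(8·15·3.3))^(1/3)
  = (35921.4)^(1/3) = 32.9952 mm

33.0 mm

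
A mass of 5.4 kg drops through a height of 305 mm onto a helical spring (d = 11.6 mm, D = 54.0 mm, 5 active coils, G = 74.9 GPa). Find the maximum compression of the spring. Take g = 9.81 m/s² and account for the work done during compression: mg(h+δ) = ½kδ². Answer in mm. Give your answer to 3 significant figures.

k = Gd⁴/(8D³N_a) = (74.9×10³)(11.6⁴)/(8·54.0³·5) = 215.31 N/mm
W = mg = 5.4 × 9.81 = 52.974 N
½kδ² − Wδ − Wh = 0 → δ = (W + √(W² + 2kWh))/k
δ = (52.974 + √(2806.2 + 6.95769e+06))/215.31 = (52.974 + 2638.3)/215.31 = 12.499 mm

12.5 mm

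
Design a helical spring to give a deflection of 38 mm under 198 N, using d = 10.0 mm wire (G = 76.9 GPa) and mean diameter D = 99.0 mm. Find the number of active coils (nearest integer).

19

Required rate k = F/δ = 198/38 = 5.2105 N/mm
N_a = Gd⁴/(8D³k) = (76.9×10³ × 10.0⁴)/(8 × 99.0³ × 5.2105)
    = 7.69e+08 / 4.04461e+07 = 19.01 → 19 coils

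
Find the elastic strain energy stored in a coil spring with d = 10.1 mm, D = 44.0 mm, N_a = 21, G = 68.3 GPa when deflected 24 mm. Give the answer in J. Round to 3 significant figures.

k = Gd⁴/(8D³N_a) = (68.3×10³)(10.1⁴)/(8·44.0³·21) = 49.664 N/mm
U = ½kδ² = 0.5 × 49.664 × 24² = 14303 N·mm = 14.303 J

14.3 J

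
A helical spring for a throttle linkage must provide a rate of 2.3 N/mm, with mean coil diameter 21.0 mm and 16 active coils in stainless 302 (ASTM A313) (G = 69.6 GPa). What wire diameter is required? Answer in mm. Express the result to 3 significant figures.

d = (8D³N_a·k / G)^(1/4) = (8·21.0³·16·2.3 / (69.6×10³))^0.25
  = (39.173)^0.25 = 2.5018 mm

2.50 mm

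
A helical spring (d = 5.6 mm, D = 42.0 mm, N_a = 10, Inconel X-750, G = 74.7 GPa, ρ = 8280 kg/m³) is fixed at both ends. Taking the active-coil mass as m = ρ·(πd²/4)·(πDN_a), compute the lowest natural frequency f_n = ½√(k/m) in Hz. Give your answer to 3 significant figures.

k = Gd⁴/(8D³N_a) = (74.7×10³)(5.6⁴)/(8·42.0³·10) = 12.395 N/mm = 12395 N/m
Wire length L = πDN_a = π·42.0·10 = 1319.5 mm
m = ρ·(πd²/4)·L = 8280 × 24.63×10⁻⁶ m² × 1.3195 m = 0.26909 kg
f_n = ½√(k/m) = 0.5·√(12395/0.26909) = 0.5·√(46062) = 107.31 Hz

107 Hz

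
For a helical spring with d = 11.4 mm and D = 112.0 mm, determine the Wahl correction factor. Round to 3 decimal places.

C = D/d = 112.0/11.4 = 9.8246
K_W = (4C−1)/(4C−4) + 0.615/C = 38.298/35.298 + 0.0626 = 1.1476

1.148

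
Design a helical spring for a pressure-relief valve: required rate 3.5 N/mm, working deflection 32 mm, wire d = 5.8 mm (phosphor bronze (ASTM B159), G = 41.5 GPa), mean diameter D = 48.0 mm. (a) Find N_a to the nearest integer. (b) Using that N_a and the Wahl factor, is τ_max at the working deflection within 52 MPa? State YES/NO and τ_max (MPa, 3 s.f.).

N_a = Gd⁴/(8D³k) = (41.5×10³)(5.8⁴)/(8·48.0³·3.5) = 15.17 → N_a = 15
Actual rate k = Gd⁴/(8D³·15) = 3.5388 N/mm
Working load F = kδ = 3.5388·32 = 113.24 N
C = 48.0/5.8 = 8.2759; K_W = (4C−1)/(4C−4)+0.615/C = 1.1774
τ_max = K_W·8FD/(πd³) = 1.1774·70.942 = 83.526 MPa
τ_max > 52 MPa → exceeds allowable

(a) 15 coils; (b) NO, τ_max = 83.5 MPa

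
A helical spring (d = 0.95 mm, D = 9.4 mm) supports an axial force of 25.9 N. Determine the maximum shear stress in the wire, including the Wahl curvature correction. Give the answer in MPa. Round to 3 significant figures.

Spring index C = D/d = 9.4/0.95 = 9.8947
K_W = (4C−1)/(4C−4) + 0.615/C = 38.579/35.579 + 0.0622 = 1.1465
τ₀ = 8FD/(πd³) = 8·25.9·9.4/(π·0.95³) = 1947.68/2.6935 = 723.1 MPa
τ_max = K·τ₀ = 1.1465 × 723.1 = 829.01 MPa

829 MPa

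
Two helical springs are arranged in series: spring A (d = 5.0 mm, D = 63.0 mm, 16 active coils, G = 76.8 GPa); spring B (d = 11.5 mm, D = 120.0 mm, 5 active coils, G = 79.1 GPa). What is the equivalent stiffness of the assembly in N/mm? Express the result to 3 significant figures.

1.40 N/mm

k_A = Gd⁴/(8D³N_a) = (76.8×10³)(5.0⁴)/(8·63.0³·16) = 1.4997 N/mm
k_B = Gd⁴/(8D³N_a) = (79.1×10³)(11.5⁴)/(8·120.0³·5) = 20.015 N/mm
Series: 1/k_eq = 1/1.4997 + 1/20.015 = 0.71675; k_eq = 1.3952 N/mm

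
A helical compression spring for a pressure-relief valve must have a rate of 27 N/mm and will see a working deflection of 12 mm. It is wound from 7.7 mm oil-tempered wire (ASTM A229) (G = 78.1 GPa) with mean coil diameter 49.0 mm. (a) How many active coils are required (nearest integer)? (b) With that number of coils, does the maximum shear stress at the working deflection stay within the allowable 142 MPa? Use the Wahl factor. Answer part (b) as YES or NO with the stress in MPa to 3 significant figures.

(a) 11 coils; (b) YES, τ_max = 108 MPa

N_a = Gd⁴/(8D³k) = (78.1×10³)(7.7⁴)/(8·49.0³·27) = 10.8 → N_a = 11
Actual rate k = Gd⁴/(8D³·11) = 26.518 N/mm
Working load F = kδ = 26.518·12 = 318.22 N
C = 49.0/7.7 = 6.3636; K_W = (4C−1)/(4C−4)+0.615/C = 1.2365
τ_max = K_W·8FD/(πd³) = 1.2365·86.974 = 107.54 MPa
τ_max ≤ 142 MPa → acceptable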